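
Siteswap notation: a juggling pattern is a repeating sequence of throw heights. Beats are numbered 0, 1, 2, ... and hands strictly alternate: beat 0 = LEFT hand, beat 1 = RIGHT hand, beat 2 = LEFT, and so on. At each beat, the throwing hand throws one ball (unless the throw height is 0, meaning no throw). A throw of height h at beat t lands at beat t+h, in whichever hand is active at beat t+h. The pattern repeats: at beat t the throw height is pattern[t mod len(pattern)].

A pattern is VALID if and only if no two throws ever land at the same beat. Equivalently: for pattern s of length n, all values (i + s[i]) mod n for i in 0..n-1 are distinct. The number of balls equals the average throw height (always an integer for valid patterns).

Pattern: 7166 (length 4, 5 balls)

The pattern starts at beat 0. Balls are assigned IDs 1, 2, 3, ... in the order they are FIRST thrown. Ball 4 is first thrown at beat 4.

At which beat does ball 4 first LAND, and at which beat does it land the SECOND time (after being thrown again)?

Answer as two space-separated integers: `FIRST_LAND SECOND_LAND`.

Beat 0 (L): throw ball1 h=7 -> lands@7:R; in-air after throw: [b1@7:R]
Beat 1 (R): throw ball2 h=1 -> lands@2:L; in-air after throw: [b2@2:L b1@7:R]
Beat 2 (L): throw ball2 h=6 -> lands@8:L; in-air after throw: [b1@7:R b2@8:L]
Beat 3 (R): throw ball3 h=6 -> lands@9:R; in-air after throw: [b1@7:R b2@8:L b3@9:R]
Beat 4 (L): throw ball4 h=7 -> lands@11:R; in-air after throw: [b1@7:R b2@8:L b3@9:R b4@11:R]
Beat 5 (R): throw ball5 h=1 -> lands@6:L; in-air after throw: [b5@6:L b1@7:R b2@8:L b3@9:R b4@11:R]
Beat 6 (L): throw ball5 h=6 -> lands@12:L; in-air after throw: [b1@7:R b2@8:L b3@9:R b4@11:R b5@12:L]
Beat 7 (R): throw ball1 h=6 -> lands@13:R; in-air after throw: [b2@8:L b3@9:R b4@11:R b5@12:L b1@13:R]
Beat 8 (L): throw ball2 h=7 -> lands@15:R; in-air after throw: [b3@9:R b4@11:R b5@12:L b1@13:R b2@15:R]
Beat 9 (R): throw ball3 h=1 -> lands@10:L; in-air after throw: [b3@10:L b4@11:R b5@12:L b1@13:R b2@15:R]
Beat 10 (L): throw ball3 h=6 -> lands@16:L; in-air after throw: [b4@11:R b5@12:L b1@13:R b2@15:R b3@16:L]
Beat 11 (R): throw ball4 h=6 -> lands@17:R; in-air after throw: [b5@12:L b1@13:R b2@15:R b3@16:L b4@17:R]
Beat 12 (L): throw ball5 h=7 -> lands@19:R; in-air after throw: [b1@13:R b2@15:R b3@16:L b4@17:R b5@19:R]
Beat 13 (R): throw ball1 h=1 -> lands@14:L; in-air after throw: [b1@14:L b2@15:R b3@16:L b4@17:R b5@19:R]
Beat 14 (L): throw ball1 h=6 -> lands@20:L; in-air after throw: [b2@15:R b3@16:L b4@17:R b5@19:R b1@20:L]
Beat 15 (R): throw ball2 h=6 -> lands@21:R; in-air after throw: [b3@16:L b4@17:R b5@19:R b1@20:L b2@21:R]
Beat 16 (L): throw ball3 h=7 -> lands@23:R; in-air after throw: [b4@17:R b5@19:R b1@20:L b2@21:R b3@23:R]
Beat 17 (R): throw ball4 h=1 -> lands@18:L; in-air after throw: [b4@18:L b5@19:R b1@20:L b2@21:R b3@23:R]
Ball 4: thrown@4 h=7 -> first land @11; rethrown@11 h=6 -> second land @17

Answer: 11 17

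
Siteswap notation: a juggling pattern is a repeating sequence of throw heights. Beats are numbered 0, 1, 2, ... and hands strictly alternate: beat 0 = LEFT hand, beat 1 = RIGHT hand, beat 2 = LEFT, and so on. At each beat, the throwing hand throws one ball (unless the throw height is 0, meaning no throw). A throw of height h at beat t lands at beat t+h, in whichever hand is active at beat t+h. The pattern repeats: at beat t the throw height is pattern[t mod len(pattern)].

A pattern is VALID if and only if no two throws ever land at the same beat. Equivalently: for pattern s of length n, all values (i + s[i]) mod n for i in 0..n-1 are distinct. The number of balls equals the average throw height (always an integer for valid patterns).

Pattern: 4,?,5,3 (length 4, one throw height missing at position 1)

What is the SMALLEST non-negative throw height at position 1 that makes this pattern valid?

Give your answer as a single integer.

Answer: 0

Derivation:
i=0: (0 + 4) mod 4 = 0
i=1: s[i]=? (unknown)
i=2: (2 + 5) mod 4 = 3
i=3: (3 + 3) mod 4 = 2
Known residues: [0, 2, 3]; need a permutation of 0..3, so missing residue r = 1
Need (1 + s) mod 4 = 1; smallest s = (1 - 1) mod 4 = 0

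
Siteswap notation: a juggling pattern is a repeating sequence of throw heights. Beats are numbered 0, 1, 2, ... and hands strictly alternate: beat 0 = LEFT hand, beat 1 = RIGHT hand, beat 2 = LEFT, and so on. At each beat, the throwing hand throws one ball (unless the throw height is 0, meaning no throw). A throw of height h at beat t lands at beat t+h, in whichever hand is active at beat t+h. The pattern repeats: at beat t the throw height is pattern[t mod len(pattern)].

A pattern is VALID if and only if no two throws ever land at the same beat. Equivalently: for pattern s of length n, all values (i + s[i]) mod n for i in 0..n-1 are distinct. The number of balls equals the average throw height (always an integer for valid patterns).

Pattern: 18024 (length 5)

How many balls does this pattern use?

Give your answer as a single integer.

Pattern = [1, 8, 0, 2, 4], length n = 5
  position 0: throw height = 1, running sum = 1
  position 1: throw height = 8, running sum = 9
  position 2: throw height = 0, running sum = 9
  position 3: throw height = 2, running sum = 11
  position 4: throw height = 4, running sum = 15
Total sum = 15; balls = sum / n = 15 / 5 = 3

Answer: 3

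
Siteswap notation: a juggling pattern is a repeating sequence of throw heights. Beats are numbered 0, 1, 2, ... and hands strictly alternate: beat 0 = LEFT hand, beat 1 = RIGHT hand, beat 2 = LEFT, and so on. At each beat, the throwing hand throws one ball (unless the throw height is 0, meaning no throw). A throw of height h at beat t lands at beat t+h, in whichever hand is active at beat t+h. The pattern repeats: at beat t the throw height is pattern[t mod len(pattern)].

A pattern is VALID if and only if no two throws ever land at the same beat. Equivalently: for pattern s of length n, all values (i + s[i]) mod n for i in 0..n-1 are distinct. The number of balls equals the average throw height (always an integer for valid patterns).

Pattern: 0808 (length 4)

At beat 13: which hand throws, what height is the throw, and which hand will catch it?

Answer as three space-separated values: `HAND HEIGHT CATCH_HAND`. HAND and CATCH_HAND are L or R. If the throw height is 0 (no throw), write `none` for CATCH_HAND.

Answer: R 8 R

Derivation:
Beat 13: 13 mod 2 = 1, so hand = R
Throw height = pattern[13 mod 4] = pattern[1] = 8
Lands at beat 13+8=21, 21 mod 2 = 1, so catch hand = R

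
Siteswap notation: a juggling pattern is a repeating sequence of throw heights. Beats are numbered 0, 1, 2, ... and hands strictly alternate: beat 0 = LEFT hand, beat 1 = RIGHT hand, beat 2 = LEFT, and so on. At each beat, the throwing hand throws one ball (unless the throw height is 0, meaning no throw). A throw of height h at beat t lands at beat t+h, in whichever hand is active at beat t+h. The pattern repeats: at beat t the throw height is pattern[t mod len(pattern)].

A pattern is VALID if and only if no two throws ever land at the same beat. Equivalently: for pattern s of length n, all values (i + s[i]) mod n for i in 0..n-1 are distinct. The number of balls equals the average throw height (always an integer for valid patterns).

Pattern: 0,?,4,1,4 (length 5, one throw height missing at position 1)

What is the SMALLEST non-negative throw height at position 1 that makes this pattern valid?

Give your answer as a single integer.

Answer: 1

Derivation:
i=0: (0 + 0) mod 5 = 0
i=1: s[i]=? (unknown)
i=2: (2 + 4) mod 5 = 1
i=3: (3 + 1) mod 5 = 4
i=4: (4 + 4) mod 5 = 3
Known residues: [0, 1, 3, 4]; need a permutation of 0..4, so missing residue r = 2
Need (1 + s) mod 5 = 2; smallest s = (2 - 1) mod 5 = 1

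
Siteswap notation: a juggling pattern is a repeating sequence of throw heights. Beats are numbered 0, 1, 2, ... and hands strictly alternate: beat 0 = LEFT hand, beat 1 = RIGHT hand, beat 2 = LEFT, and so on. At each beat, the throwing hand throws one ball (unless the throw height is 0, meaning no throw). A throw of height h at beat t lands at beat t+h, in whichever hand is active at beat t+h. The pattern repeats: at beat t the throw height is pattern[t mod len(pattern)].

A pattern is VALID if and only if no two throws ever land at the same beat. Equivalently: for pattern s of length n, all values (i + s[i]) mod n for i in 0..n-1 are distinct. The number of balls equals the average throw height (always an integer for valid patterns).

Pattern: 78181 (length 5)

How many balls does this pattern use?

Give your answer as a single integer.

Pattern = [7, 8, 1, 8, 1], length n = 5
  position 0: throw height = 7, running sum = 7
  position 1: throw height = 8, running sum = 15
  position 2: throw height = 1, running sum = 16
  position 3: throw height = 8, running sum = 24
  position 4: throw height = 1, running sum = 25
Total sum = 25; balls = sum / n = 25 / 5 = 5

Answer: 5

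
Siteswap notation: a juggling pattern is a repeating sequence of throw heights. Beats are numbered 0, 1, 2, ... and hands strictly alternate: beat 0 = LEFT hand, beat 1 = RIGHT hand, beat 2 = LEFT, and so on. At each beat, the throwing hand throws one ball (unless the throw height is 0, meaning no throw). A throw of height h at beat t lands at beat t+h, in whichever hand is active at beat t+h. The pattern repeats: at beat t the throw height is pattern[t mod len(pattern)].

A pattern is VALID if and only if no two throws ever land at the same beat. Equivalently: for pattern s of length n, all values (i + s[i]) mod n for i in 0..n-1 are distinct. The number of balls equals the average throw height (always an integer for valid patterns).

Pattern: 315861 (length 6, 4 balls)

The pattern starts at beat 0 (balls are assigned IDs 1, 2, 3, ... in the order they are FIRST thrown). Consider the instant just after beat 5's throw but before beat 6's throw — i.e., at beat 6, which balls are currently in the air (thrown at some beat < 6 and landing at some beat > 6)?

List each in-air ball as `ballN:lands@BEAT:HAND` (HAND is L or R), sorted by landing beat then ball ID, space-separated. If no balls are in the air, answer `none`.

Answer: ball2:lands@7:R ball3:lands@10:L ball1:lands@11:R

Derivation:
Beat 0 (L): throw ball1 h=3 -> lands@3:R; in-air after throw: [b1@3:R]
Beat 1 (R): throw ball2 h=1 -> lands@2:L; in-air after throw: [b2@2:L b1@3:R]
Beat 2 (L): throw ball2 h=5 -> lands@7:R; in-air after throw: [b1@3:R b2@7:R]
Beat 3 (R): throw ball1 h=8 -> lands@11:R; in-air after throw: [b2@7:R b1@11:R]
Beat 4 (L): throw ball3 h=6 -> lands@10:L; in-air after throw: [b2@7:R b3@10:L b1@11:R]
Beat 5 (R): throw ball4 h=1 -> lands@6:L; in-air after throw: [b4@6:L b2@7:R b3@10:L b1@11:R]
Beat 6 (L): throw ball4 h=3 -> lands@9:R; in-air after throw: [b2@7:R b4@9:R b3@10:L b1@11:R]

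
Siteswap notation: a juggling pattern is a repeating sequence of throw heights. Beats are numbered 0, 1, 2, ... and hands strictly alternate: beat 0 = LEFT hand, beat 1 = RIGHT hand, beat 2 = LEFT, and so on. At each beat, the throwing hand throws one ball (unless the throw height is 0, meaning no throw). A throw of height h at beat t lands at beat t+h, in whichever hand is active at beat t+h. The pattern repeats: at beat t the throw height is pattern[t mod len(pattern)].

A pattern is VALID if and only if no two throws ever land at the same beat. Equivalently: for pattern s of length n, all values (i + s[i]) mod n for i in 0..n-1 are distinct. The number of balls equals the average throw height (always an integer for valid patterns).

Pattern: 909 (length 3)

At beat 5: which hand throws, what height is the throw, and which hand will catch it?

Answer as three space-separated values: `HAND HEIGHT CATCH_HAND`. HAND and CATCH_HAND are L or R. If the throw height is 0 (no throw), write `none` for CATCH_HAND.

Beat 5: 5 mod 2 = 1, so hand = R
Throw height = pattern[5 mod 3] = pattern[2] = 9
Lands at beat 5+9=14, 14 mod 2 = 0, so catch hand = L

Answer: R 9 L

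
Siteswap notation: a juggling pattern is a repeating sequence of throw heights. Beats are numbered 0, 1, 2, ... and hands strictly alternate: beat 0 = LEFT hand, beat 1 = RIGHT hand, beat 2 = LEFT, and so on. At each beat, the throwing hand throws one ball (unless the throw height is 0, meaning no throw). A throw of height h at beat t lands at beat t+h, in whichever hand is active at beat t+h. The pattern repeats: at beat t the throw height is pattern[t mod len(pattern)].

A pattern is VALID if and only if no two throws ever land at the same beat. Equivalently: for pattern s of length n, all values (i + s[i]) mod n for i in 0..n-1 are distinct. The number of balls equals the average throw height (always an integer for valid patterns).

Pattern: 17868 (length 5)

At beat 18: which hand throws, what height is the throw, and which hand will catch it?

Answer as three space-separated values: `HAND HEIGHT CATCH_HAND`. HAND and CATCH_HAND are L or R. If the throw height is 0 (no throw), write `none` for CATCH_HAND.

Answer: L 6 L

Derivation:
Beat 18: 18 mod 2 = 0, so hand = L
Throw height = pattern[18 mod 5] = pattern[3] = 6
Lands at beat 18+6=24, 24 mod 2 = 0, so catch hand = L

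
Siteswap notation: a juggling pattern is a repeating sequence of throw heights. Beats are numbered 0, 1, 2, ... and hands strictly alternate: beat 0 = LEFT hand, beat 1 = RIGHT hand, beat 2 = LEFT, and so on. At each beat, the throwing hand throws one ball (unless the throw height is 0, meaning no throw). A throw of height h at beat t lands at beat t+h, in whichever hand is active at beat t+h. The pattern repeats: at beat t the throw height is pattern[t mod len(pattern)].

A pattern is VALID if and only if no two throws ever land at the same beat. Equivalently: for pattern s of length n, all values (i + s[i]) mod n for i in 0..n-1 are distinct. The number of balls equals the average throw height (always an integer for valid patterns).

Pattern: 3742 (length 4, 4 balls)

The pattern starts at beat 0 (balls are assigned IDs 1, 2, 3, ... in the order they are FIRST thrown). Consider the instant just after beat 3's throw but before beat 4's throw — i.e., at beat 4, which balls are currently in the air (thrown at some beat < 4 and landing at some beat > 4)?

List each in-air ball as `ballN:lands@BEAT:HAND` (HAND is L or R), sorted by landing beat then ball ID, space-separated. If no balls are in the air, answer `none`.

Answer: ball1:lands@5:R ball3:lands@6:L ball2:lands@8:L

Derivation:
Beat 0 (L): throw ball1 h=3 -> lands@3:R; in-air after throw: [b1@3:R]
Beat 1 (R): throw ball2 h=7 -> lands@8:L; in-air after throw: [b1@3:R b2@8:L]
Beat 2 (L): throw ball3 h=4 -> lands@6:L; in-air after throw: [b1@3:R b3@6:L b2@8:L]
Beat 3 (R): throw ball1 h=2 -> lands@5:R; in-air after throw: [b1@5:R b3@6:L b2@8:L]
Beat 4 (L): throw ball4 h=3 -> lands@7:R; in-air after throw: [b1@5:R b3@6:L b4@7:R b2@8:L]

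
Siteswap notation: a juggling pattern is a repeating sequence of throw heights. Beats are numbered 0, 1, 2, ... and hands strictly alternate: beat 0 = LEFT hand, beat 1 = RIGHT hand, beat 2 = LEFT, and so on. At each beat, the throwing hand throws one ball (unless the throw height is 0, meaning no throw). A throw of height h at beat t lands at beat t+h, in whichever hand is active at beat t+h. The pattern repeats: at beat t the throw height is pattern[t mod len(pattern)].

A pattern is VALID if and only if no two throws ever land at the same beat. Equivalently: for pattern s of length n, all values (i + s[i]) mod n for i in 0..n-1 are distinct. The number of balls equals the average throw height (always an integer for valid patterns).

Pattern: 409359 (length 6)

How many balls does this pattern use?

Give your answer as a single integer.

Pattern = [4, 0, 9, 3, 5, 9], length n = 6
  position 0: throw height = 4, running sum = 4
  position 1: throw height = 0, running sum = 4
  position 2: throw height = 9, running sum = 13
  position 3: throw height = 3, running sum = 16
  position 4: throw height = 5, running sum = 21
  position 5: throw height = 9, running sum = 30
Total sum = 30; balls = sum / n = 30 / 6 = 5

Answer: 5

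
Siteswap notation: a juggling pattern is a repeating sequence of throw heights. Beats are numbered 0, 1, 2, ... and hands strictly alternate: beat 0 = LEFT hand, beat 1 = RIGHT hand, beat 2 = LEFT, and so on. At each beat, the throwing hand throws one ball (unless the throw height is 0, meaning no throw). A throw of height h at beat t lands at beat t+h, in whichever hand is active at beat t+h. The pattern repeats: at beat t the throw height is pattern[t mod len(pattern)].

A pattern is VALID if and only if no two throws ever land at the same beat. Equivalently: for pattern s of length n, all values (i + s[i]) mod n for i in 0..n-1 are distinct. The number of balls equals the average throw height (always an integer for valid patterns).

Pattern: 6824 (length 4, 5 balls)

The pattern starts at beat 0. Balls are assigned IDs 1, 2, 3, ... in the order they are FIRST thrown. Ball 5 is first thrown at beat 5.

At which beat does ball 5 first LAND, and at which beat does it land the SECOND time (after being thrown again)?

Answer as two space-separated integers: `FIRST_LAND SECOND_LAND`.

Beat 0 (L): throw ball1 h=6 -> lands@6:L; in-air after throw: [b1@6:L]
Beat 1 (R): throw ball2 h=8 -> lands@9:R; in-air after throw: [b1@6:L b2@9:R]
Beat 2 (L): throw ball3 h=2 -> lands@4:L; in-air after throw: [b3@4:L b1@6:L b2@9:R]
Beat 3 (R): throw ball4 h=4 -> lands@7:R; in-air after throw: [b3@4:L b1@6:L b4@7:R b2@9:R]
Beat 4 (L): throw ball3 h=6 -> lands@10:L; in-air after throw: [b1@6:L b4@7:R b2@9:R b3@10:L]
Beat 5 (R): throw ball5 h=8 -> lands@13:R; in-air after throw: [b1@6:L b4@7:R b2@9:R b3@10:L b5@13:R]
Beat 6 (L): throw ball1 h=2 -> lands@8:L; in-air after throw: [b4@7:R b1@8:L b2@9:R b3@10:L b5@13:R]
Beat 7 (R): throw ball4 h=4 -> lands@11:R; in-air after throw: [b1@8:L b2@9:R b3@10:L b4@11:R b5@13:R]
Beat 8 (L): throw ball1 h=6 -> lands@14:L; in-air after throw: [b2@9:R b3@10:L b4@11:R b5@13:R b1@14:L]
Beat 9 (R): throw ball2 h=8 -> lands@17:R; in-air after throw: [b3@10:L b4@11:R b5@13:R b1@14:L b2@17:R]
Beat 10 (L): throw ball3 h=2 -> lands@12:L; in-air after throw: [b4@11:R b3@12:L b5@13:R b1@14:L b2@17:R]
Beat 11 (R): throw ball4 h=4 -> lands@15:R; in-air after throw: [b3@12:L b5@13:R b1@14:L b4@15:R b2@17:R]
Beat 12 (L): throw ball3 h=6 -> lands@18:L; in-air after throw: [b5@13:R b1@14:L b4@15:R b2@17:R b3@18:L]
Beat 13 (R): throw ball5 h=8 -> lands@21:R; in-air after throw: [b1@14:L b4@15:R b2@17:R b3@18:L b5@21:R]
Beat 14 (L): throw ball1 h=2 -> lands@16:L; in-air after throw: [b4@15:R b1@16:L b2@17:R b3@18:L b5@21:R]
Beat 15 (R): throw ball4 h=4 -> lands@19:R; in-air after throw: [b1@16:L b2@17:R b3@18:L b4@19:R b5@21:R]
Beat 16 (L): throw ball1 h=6 -> lands@22:L; in-air after throw: [b2@17:R b3@18:L b4@19:R b5@21:R b1@22:L]
Beat 17 (R): throw ball2 h=8 -> lands@25:R; in-air after throw: [b3@18:L b4@19:R b5@21:R b1@22:L b2@25:R]
Beat 18 (L): throw ball3 h=2 -> lands@20:L; in-air after throw: [b4@19:R b3@20:L b5@21:R b1@22:L b2@25:R]
Beat 19 (R): throw ball4 h=4 -> lands@23:R; in-air after throw: [b3@20:L b5@21:R b1@22:L b4@23:R b2@25:R]
Ball 5: thrown@5 h=8 -> first land @13; rethrown@13 h=8 -> second land @21

Answer: 13 21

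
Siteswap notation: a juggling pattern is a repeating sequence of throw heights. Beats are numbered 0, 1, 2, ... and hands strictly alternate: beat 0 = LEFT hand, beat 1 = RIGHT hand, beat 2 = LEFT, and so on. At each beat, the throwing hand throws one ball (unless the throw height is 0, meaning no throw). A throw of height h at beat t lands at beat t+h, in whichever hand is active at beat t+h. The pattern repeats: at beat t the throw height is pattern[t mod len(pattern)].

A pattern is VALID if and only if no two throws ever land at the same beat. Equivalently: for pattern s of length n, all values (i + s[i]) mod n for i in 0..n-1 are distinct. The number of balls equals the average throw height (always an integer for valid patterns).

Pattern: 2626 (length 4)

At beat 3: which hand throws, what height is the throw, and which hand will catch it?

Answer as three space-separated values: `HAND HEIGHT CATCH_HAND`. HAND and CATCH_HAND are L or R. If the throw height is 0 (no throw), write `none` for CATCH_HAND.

Answer: R 6 R

Derivation:
Beat 3: 3 mod 2 = 1, so hand = R
Throw height = pattern[3 mod 4] = pattern[3] = 6
Lands at beat 3+6=9, 9 mod 2 = 1, so catch hand = R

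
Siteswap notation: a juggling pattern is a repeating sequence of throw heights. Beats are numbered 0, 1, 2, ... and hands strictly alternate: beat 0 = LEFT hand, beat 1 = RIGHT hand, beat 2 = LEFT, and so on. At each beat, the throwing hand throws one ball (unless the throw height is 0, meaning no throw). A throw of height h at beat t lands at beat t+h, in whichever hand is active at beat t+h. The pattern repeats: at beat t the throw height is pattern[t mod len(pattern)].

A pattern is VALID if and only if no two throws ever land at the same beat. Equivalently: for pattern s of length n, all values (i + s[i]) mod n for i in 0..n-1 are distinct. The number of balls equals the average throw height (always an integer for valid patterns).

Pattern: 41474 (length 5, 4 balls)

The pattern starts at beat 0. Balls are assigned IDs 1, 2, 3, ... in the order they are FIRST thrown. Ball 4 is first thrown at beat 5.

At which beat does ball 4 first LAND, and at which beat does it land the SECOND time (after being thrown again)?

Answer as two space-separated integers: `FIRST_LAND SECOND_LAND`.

Beat 0 (L): throw ball1 h=4 -> lands@4:L; in-air after throw: [b1@4:L]
Beat 1 (R): throw ball2 h=1 -> lands@2:L; in-air after throw: [b2@2:L b1@4:L]
Beat 2 (L): throw ball2 h=4 -> lands@6:L; in-air after throw: [b1@4:L b2@6:L]
Beat 3 (R): throw ball3 h=7 -> lands@10:L; in-air after throw: [b1@4:L b2@6:L b3@10:L]
Beat 4 (L): throw ball1 h=4 -> lands@8:L; in-air after throw: [b2@6:L b1@8:L b3@10:L]
Beat 5 (R): throw ball4 h=4 -> lands@9:R; in-air after throw: [b2@6:L b1@8:L b4@9:R b3@10:L]
Beat 6 (L): throw ball2 h=1 -> lands@7:R; in-air after throw: [b2@7:R b1@8:L b4@9:R b3@10:L]
Beat 7 (R): throw ball2 h=4 -> lands@11:R; in-air after throw: [b1@8:L b4@9:R b3@10:L b2@11:R]
Beat 8 (L): throw ball1 h=7 -> lands@15:R; in-air after throw: [b4@9:R b3@10:L b2@11:R b1@15:R]
Beat 9 (R): throw ball4 h=4 -> lands@13:R; in-air after throw: [b3@10:L b2@11:R b4@13:R b1@15:R]
Beat 10 (L): throw ball3 h=4 -> lands@14:L; in-air after throw: [b2@11:R b4@13:R b3@14:L b1@15:R]
Beat 11 (R): throw ball2 h=1 -> lands@12:L; in-air after throw: [b2@12:L b4@13:R b3@14:L b1@15:R]
Beat 12 (L): throw ball2 h=4 -> lands@16:L; in-air after throw: [b4@13:R b3@14:L b1@15:R b2@16:L]
Beat 13 (R): throw ball4 h=7 -> lands@20:L; in-air after throw: [b3@14:L b1@15:R b2@16:L b4@20:L]
Ball 4: thrown@5 h=4 -> first land @9; rethrown@9 h=4 -> second land @13

Answer: 9 13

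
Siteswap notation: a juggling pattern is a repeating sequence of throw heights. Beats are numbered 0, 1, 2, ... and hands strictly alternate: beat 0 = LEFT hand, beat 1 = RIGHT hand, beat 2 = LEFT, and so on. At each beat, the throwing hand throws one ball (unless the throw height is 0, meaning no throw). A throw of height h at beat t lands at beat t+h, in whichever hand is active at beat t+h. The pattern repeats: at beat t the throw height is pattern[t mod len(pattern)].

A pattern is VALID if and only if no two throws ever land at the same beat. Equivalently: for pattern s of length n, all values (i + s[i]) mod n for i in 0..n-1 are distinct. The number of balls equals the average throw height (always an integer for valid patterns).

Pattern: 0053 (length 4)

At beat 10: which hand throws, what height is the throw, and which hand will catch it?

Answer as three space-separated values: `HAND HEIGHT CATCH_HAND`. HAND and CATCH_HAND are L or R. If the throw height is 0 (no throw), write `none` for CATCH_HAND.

Answer: L 5 R

Derivation:
Beat 10: 10 mod 2 = 0, so hand = L
Throw height = pattern[10 mod 4] = pattern[2] = 5
Lands at beat 10+5=15, 15 mod 2 = 1, so catch hand = R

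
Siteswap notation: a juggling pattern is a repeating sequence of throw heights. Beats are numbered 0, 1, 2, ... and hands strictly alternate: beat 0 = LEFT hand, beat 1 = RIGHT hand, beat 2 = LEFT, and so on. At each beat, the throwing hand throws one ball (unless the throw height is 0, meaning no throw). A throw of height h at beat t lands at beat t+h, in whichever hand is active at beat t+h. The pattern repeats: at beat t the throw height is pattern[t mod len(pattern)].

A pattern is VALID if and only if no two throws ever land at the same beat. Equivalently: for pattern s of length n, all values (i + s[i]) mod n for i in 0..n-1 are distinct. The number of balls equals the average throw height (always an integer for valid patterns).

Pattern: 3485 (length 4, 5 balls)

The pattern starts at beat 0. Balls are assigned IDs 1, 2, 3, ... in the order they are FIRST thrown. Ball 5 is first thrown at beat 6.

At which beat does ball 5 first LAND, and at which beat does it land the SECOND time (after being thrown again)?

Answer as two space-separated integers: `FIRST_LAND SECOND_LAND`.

Beat 0 (L): throw ball1 h=3 -> lands@3:R; in-air after throw: [b1@3:R]
Beat 1 (R): throw ball2 h=4 -> lands@5:R; in-air after throw: [b1@3:R b2@5:R]
Beat 2 (L): throw ball3 h=8 -> lands@10:L; in-air after throw: [b1@3:R b2@5:R b3@10:L]
Beat 3 (R): throw ball1 h=5 -> lands@8:L; in-air after throw: [b2@5:R b1@8:L b3@10:L]
Beat 4 (L): throw ball4 h=3 -> lands@7:R; in-air after throw: [b2@5:R b4@7:R b1@8:L b3@10:L]
Beat 5 (R): throw ball2 h=4 -> lands@9:R; in-air after throw: [b4@7:R b1@8:L b2@9:R b3@10:L]
Beat 6 (L): throw ball5 h=8 -> lands@14:L; in-air after throw: [b4@7:R b1@8:L b2@9:R b3@10:L b5@14:L]
Beat 7 (R): throw ball4 h=5 -> lands@12:L; in-air after throw: [b1@8:L b2@9:R b3@10:L b4@12:L b5@14:L]
Beat 8 (L): throw ball1 h=3 -> lands@11:R; in-air after throw: [b2@9:R b3@10:L b1@11:R b4@12:L b5@14:L]
Beat 9 (R): throw ball2 h=4 -> lands@13:R; in-air after throw: [b3@10:L b1@11:R b4@12:L b2@13:R b5@14:L]
Beat 10 (L): throw ball3 h=8 -> lands@18:L; in-air after throw: [b1@11:R b4@12:L b2@13:R b5@14:L b3@18:L]
Beat 11 (R): throw ball1 h=5 -> lands@16:L; in-air after throw: [b4@12:L b2@13:R b5@14:L b1@16:L b3@18:L]
Beat 12 (L): throw ball4 h=3 -> lands@15:R; in-air after throw: [b2@13:R b5@14:L b4@15:R b1@16:L b3@18:L]
Beat 13 (R): throw ball2 h=4 -> lands@17:R; in-air after throw: [b5@14:L b4@15:R b1@16:L b2@17:R b3@18:L]
Beat 14 (L): throw ball5 h=8 -> lands@22:L; in-air after throw: [b4@15:R b1@16:L b2@17:R b3@18:L b5@22:L]
Beat 15 (R): throw ball4 h=5 -> lands@20:L; in-air after throw: [b1@16:L b2@17:R b3@18:L b4@20:L b5@22:L]
Beat 16 (L): throw ball1 h=3 -> lands@19:R; in-air after throw: [b2@17:R b3@18:L b1@19:R b4@20:L b5@22:L]
Beat 17 (R): throw ball2 h=4 -> lands@21:R; in-air after throw: [b3@18:L b1@19:R b4@20:L b2@21:R b5@22:L]
Beat 18 (L): throw ball3 h=8 -> lands@26:L; in-air after throw: [b1@19:R b4@20:L b2@21:R b5@22:L b3@26:L]
Ball 5: thrown@6 h=8 -> first land @14; rethrown@14 h=8 -> second land @22

Answer: 14 22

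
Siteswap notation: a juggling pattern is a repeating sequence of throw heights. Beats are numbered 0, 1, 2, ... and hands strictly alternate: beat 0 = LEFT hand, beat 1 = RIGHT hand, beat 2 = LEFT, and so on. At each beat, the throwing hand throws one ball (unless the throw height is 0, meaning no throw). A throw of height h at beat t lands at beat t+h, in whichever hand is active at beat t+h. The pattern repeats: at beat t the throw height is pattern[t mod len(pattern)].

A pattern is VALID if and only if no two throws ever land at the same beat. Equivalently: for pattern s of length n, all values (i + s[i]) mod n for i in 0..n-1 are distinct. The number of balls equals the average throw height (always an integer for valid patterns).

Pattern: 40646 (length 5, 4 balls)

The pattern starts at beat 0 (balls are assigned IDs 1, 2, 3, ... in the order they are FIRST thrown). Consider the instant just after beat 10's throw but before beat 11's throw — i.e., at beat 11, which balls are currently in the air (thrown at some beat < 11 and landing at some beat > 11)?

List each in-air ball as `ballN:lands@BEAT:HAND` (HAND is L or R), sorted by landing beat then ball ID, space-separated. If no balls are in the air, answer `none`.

Answer: ball2:lands@12:L ball3:lands@13:R ball1:lands@14:L ball4:lands@15:R

Derivation:
Beat 0 (L): throw ball1 h=4 -> lands@4:L; in-air after throw: [b1@4:L]
Beat 2 (L): throw ball2 h=6 -> lands@8:L; in-air after throw: [b1@4:L b2@8:L]
Beat 3 (R): throw ball3 h=4 -> lands@7:R; in-air after throw: [b1@4:L b3@7:R b2@8:L]
Beat 4 (L): throw ball1 h=6 -> lands@10:L; in-air after throw: [b3@7:R b2@8:L b1@10:L]
Beat 5 (R): throw ball4 h=4 -> lands@9:R; in-air after throw: [b3@7:R b2@8:L b4@9:R b1@10:L]
Beat 7 (R): throw ball3 h=6 -> lands@13:R; in-air after throw: [b2@8:L b4@9:R b1@10:L b3@13:R]
Beat 8 (L): throw ball2 h=4 -> lands@12:L; in-air after throw: [b4@9:R b1@10:L b2@12:L b3@13:R]
Beat 9 (R): throw ball4 h=6 -> lands@15:R; in-air after throw: [b1@10:L b2@12:L b3@13:R b4@15:R]
Beat 10 (L): throw ball1 h=4 -> lands@14:L; in-air after throw: [b2@12:L b3@13:R b1@14:L b4@15:R]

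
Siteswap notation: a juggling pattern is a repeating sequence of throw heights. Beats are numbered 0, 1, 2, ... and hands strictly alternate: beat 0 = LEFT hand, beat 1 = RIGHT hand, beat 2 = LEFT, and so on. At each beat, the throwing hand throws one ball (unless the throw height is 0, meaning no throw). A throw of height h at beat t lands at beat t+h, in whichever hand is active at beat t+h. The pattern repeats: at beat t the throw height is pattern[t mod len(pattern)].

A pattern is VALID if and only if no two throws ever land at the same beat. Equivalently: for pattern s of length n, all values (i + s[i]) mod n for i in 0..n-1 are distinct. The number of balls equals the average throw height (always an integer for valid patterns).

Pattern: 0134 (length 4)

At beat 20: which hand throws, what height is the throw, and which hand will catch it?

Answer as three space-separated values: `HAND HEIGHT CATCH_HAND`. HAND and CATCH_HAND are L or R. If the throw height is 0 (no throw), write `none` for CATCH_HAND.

Answer: L 0 none

Derivation:
Beat 20: 20 mod 2 = 0, so hand = L
Throw height = pattern[20 mod 4] = pattern[0] = 0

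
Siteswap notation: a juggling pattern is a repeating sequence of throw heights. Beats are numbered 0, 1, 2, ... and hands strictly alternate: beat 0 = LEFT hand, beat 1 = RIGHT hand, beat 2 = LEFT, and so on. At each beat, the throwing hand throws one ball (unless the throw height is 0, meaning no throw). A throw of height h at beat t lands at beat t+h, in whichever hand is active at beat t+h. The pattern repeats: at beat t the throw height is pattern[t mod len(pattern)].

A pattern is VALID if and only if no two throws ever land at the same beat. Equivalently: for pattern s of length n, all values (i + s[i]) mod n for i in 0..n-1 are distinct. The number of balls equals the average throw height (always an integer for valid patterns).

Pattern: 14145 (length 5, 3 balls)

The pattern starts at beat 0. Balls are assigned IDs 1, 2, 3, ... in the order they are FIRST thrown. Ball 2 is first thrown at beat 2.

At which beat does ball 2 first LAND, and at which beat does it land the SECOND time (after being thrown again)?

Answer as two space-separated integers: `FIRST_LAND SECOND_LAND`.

Beat 0 (L): throw ball1 h=1 -> lands@1:R; in-air after throw: [b1@1:R]
Beat 1 (R): throw ball1 h=4 -> lands@5:R; in-air after throw: [b1@5:R]
Beat 2 (L): throw ball2 h=1 -> lands@3:R; in-air after throw: [b2@3:R b1@5:R]
Beat 3 (R): throw ball2 h=4 -> lands@7:R; in-air after throw: [b1@5:R b2@7:R]
Beat 4 (L): throw ball3 h=5 -> lands@9:R; in-air after throw: [b1@5:R b2@7:R b3@9:R]
Beat 5 (R): throw ball1 h=1 -> lands@6:L; in-air after throw: [b1@6:L b2@7:R b3@9:R]
Beat 6 (L): throw ball1 h=4 -> lands@10:L; in-air after throw: [b2@7:R b3@9:R b1@10:L]
Beat 7 (R): throw ball2 h=1 -> lands@8:L; in-air after throw: [b2@8:L b3@9:R b1@10:L]
Ball 2: thrown@2 h=1 -> first land @3; rethrown@3 h=4 -> second land @7

Answer: 3 7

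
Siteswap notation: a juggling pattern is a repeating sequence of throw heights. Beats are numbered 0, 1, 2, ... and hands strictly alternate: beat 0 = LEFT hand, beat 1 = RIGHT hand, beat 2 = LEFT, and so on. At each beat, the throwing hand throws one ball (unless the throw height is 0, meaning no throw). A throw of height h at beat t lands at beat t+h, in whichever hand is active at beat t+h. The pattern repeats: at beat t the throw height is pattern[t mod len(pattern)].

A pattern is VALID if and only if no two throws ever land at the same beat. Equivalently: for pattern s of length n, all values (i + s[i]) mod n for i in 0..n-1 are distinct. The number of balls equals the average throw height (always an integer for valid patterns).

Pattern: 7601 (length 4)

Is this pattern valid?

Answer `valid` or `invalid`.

Answer: invalid

Derivation:
i=0: (i + s[i]) mod n = (0 + 7) mod 4 = 3
i=1: (i + s[i]) mod n = (1 + 6) mod 4 = 3
i=2: (i + s[i]) mod n = (2 + 0) mod 4 = 2
i=3: (i + s[i]) mod n = (3 + 1) mod 4 = 0
Residues: [3, 3, 2, 0], distinct: False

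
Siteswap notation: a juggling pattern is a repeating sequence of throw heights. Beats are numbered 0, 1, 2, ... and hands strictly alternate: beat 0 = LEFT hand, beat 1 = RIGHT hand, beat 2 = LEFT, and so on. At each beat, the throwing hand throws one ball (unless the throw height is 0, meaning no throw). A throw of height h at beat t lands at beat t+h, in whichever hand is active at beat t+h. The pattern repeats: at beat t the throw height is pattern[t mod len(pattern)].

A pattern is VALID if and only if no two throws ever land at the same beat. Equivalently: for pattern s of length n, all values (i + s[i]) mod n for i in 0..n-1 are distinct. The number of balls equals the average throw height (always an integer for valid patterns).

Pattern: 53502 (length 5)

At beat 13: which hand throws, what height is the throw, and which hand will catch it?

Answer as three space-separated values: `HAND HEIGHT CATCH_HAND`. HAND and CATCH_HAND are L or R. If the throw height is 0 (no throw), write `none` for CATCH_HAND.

Answer: R 0 none

Derivation:
Beat 13: 13 mod 2 = 1, so hand = R
Throw height = pattern[13 mod 5] = pattern[3] = 0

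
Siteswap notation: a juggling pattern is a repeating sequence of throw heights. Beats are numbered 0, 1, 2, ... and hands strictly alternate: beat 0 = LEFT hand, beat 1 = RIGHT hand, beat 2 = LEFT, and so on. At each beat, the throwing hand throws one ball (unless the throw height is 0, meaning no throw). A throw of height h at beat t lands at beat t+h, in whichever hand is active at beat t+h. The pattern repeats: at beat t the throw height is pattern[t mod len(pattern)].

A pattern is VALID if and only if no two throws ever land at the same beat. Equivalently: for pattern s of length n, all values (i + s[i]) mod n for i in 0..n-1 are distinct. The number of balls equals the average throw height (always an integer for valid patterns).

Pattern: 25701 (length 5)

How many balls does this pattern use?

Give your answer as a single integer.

Pattern = [2, 5, 7, 0, 1], length n = 5
  position 0: throw height = 2, running sum = 2
  position 1: throw height = 5, running sum = 7
  position 2: throw height = 7, running sum = 14
  position 3: throw height = 0, running sum = 14
  position 4: throw height = 1, running sum = 15
Total sum = 15; balls = sum / n = 15 / 5 = 3

Answer: 3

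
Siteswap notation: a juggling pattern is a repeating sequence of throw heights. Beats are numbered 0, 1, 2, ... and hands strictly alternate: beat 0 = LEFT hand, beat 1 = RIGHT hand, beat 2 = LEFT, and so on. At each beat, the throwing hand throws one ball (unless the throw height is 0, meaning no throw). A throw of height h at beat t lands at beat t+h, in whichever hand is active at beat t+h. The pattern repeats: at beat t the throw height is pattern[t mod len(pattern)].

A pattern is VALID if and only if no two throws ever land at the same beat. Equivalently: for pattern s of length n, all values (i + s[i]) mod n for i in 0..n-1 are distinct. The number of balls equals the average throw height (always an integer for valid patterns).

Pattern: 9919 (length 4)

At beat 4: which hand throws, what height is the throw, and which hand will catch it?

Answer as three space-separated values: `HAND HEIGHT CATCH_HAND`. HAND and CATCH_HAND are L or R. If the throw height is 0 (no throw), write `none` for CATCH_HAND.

Answer: L 9 R

Derivation:
Beat 4: 4 mod 2 = 0, so hand = L
Throw height = pattern[4 mod 4] = pattern[0] = 9
Lands at beat 4+9=13, 13 mod 2 = 1, so catch hand = R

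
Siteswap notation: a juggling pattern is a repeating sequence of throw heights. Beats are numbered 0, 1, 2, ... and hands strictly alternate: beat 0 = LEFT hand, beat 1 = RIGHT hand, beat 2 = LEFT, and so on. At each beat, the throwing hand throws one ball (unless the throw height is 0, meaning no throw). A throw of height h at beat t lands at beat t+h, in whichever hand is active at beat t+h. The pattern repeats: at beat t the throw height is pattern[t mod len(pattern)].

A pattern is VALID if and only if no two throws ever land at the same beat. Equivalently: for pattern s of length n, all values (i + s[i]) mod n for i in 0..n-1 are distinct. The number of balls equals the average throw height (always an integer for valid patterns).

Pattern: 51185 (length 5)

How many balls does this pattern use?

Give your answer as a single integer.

Answer: 4

Derivation:
Pattern = [5, 1, 1, 8, 5], length n = 5
  position 0: throw height = 5, running sum = 5
  position 1: throw height = 1, running sum = 6
  position 2: throw height = 1, running sum = 7
  position 3: throw height = 8, running sum = 15
  position 4: throw height = 5, running sum = 20
Total sum = 20; balls = sum / n = 20 / 5 = 4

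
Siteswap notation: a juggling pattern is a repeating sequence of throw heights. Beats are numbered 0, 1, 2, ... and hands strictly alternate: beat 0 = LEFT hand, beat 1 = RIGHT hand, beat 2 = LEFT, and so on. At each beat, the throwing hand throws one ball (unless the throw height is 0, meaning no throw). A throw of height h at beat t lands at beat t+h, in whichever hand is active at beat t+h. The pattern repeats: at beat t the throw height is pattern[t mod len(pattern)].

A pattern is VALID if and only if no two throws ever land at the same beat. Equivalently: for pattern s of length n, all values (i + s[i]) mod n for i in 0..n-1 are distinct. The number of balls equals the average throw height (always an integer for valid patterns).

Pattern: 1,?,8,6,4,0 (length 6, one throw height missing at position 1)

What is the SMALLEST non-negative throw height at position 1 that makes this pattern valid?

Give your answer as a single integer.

i=0: (0 + 1) mod 6 = 1
i=1: s[i]=? (unknown)
i=2: (2 + 8) mod 6 = 4
i=3: (3 + 6) mod 6 = 3
i=4: (4 + 4) mod 6 = 2
i=5: (5 + 0) mod 6 = 5
Known residues: [1, 2, 3, 4, 5]; need a permutation of 0..5, so missing residue r = 0
Need (1 + s) mod 6 = 0; smallest s = (0 - 1) mod 6 = 5

Answer: 5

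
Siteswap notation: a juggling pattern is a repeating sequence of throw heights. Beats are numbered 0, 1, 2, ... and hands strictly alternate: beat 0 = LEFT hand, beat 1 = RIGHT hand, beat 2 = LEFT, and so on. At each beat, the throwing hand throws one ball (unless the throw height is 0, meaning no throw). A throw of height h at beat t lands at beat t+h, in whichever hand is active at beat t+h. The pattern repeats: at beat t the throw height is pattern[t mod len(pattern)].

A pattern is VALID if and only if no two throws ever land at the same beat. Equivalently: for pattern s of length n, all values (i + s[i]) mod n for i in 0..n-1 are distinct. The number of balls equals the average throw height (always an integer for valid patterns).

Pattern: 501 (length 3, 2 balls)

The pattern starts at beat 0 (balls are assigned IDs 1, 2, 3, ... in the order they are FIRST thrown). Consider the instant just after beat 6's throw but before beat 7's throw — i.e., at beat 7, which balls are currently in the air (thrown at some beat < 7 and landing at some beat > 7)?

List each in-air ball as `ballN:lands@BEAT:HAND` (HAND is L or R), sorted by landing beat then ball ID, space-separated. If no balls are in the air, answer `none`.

Answer: ball2:lands@8:L ball1:lands@11:R

Derivation:
Beat 0 (L): throw ball1 h=5 -> lands@5:R; in-air after throw: [b1@5:R]
Beat 2 (L): throw ball2 h=1 -> lands@3:R; in-air after throw: [b2@3:R b1@5:R]
Beat 3 (R): throw ball2 h=5 -> lands@8:L; in-air after throw: [b1@5:R b2@8:L]
Beat 5 (R): throw ball1 h=1 -> lands@6:L; in-air after throw: [b1@6:L b2@8:L]
Beat 6 (L): throw ball1 h=5 -> lands@11:R; in-air after throw: [b2@8:L b1@11:R]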